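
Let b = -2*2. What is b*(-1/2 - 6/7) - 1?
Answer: 31/7 ≈ 4.4286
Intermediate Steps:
b = -4
b*(-1/2 - 6/7) - 1 = -4*(-1/2 - 6/7) - 1 = -4*(-1*½ - 6*⅐) - 1 = -4*(-½ - 6/7) - 1 = -4*(-19/14) - 1 = 38/7 - 1 = 31/7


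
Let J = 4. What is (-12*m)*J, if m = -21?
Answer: 1008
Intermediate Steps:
(-12*m)*J = -12*(-21)*4 = 252*4 = 1008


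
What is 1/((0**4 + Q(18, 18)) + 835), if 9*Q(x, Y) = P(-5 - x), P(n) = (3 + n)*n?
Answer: 9/7975 ≈ 0.0011285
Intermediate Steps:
P(n) = n*(3 + n)
Q(x, Y) = (-5 - x)*(-2 - x)/9 (Q(x, Y) = ((-5 - x)*(3 + (-5 - x)))/9 = ((-5 - x)*(-2 - x))/9 = (-5 - x)*(-2 - x)/9)
1/((0**4 + Q(18, 18)) + 835) = 1/((0**4 + (2 + 18)*(5 + 18)/9) + 835) = 1/((0 + (1/9)*20*23) + 835) = 1/((0 + 460/9) + 835) = 1/(460/9 + 835) = 1/(7975/9) = 9/7975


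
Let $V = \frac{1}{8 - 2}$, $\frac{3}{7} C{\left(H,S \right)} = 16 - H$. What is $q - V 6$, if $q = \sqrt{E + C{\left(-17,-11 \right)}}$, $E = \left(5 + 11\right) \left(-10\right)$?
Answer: $- i \sqrt{83} \approx - 9.1104 i$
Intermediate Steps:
$C{\left(H,S \right)} = \frac{112}{3} - \frac{7 H}{3}$ ($C{\left(H,S \right)} = \frac{7 \left(16 - H\right)}{3} = \frac{112}{3} - \frac{7 H}{3}$)
$E = -160$ ($E = 16 \left(-10\right) = -160$)
$V = \frac{1}{6} \approx 0.16667$
$q = i \sqrt{83}$ ($q = \sqrt{-160 + \left(\frac{112}{3} - - \frac{119}{3}\right)} = \sqrt{-160 + \left(\frac{112}{3} + \frac{119}{3}\right)} = \sqrt{-160 + 77} = \sqrt{-83} = i \sqrt{83} \approx 9.1104 i$)
$q - V 6 = i \sqrt{83} \left(-1\right) \frac{1}{6} \cdot 6 = i \sqrt{83} \left(\left(- \frac{1}{6}\right) 6\right) = i \sqrt{83} \left(-1\right) = - i \sqrt{83}$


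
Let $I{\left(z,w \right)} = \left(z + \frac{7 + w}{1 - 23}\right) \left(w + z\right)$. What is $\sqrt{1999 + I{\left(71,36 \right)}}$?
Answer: $\frac{\sqrt{4543242}}{22} \approx 96.886$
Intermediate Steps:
$I{\left(z,w \right)} = \left(w + z\right) \left(- \frac{7}{22} + z - \frac{w}{22}\right)$ ($I{\left(z,w \right)} = \left(z + \frac{7 + w}{-22}\right) \left(w + z\right) = \left(z + \left(7 + w\right) \left(- \frac{1}{22}\right)\right) \left(w + z\right) = \left(z - \left(\frac{7}{22} + \frac{w}{22}\right)\right) \left(w + z\right) = \left(- \frac{7}{22} + z - \frac{w}{22}\right) \left(w + z\right) = \left(w + z\right) \left(- \frac{7}{22} + z - \frac{w}{22}\right)$)
$\sqrt{1999 + I{\left(71,36 \right)}} = \sqrt{1999 - \left(\frac{749}{22} - 5041 - \frac{26838}{11} + \frac{648}{11}\right)} = \sqrt{1999 - - \frac{162533}{22}} = \sqrt{1999 + \frac{162533}{22}} = \sqrt{\frac{206511}{22}} = \frac{\sqrt{4543242}}{22}$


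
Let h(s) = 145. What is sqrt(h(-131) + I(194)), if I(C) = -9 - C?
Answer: I*sqrt(58) ≈ 7.6158*I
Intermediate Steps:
sqrt(h(-131) + I(194)) = sqrt(145 + (-9 - 1*194)) = sqrt(145 + (-9 - 194)) = sqrt(145 - 203) = sqrt(-58) = I*sqrt(58)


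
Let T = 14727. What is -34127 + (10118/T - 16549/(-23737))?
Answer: -11929455277384/349574799 ≈ -34126.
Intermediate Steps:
-34127 + (10118/T - 16549/(-23737)) = -34127 + (10118/14727 - 16549/(-23737)) = -34127 + (10118*(1/14727) - 16549*(-1/23737)) = -34127 + (10118/14727 + 16549/23737) = -34127 + 483888089/349574799 = -11929455277384/349574799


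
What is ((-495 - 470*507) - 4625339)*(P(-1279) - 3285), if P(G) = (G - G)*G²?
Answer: 15978647340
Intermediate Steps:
P(G) = 0 (P(G) = 0*G² = 0)
((-495 - 470*507) - 4625339)*(P(-1279) - 3285) = ((-495 - 470*507) - 4625339)*(0 - 3285) = ((-495 - 238290) - 4625339)*(-3285) = (-238785 - 4625339)*(-3285) = -4864124*(-3285) = 15978647340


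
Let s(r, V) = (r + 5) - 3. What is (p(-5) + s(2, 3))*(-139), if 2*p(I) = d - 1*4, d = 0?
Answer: -278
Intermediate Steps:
p(I) = -2 (p(I) = (0 - 1*4)/2 = (0 - 4)/2 = (1/2)*(-4) = -2)
s(r, V) = 2 + r (s(r, V) = (5 + r) - 3 = 2 + r)
(p(-5) + s(2, 3))*(-139) = (-2 + (2 + 2))*(-139) = (-2 + 4)*(-139) = 2*(-139) = -278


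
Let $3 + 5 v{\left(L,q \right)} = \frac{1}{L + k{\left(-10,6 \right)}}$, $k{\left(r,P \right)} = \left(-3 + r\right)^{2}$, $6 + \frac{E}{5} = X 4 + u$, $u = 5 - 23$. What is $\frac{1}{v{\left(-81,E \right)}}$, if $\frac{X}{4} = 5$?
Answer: $- \frac{440}{263} \approx -1.673$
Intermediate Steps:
$X = 20$ ($X = 4 \cdot 5 = 20$)
$u = -18$
$E = 280$ ($E = -30 + 5 \left(20 \cdot 4 - 18\right) = -30 + 5 \left(80 - 18\right) = -30 + 5 \cdot 62 = -30 + 310 = 280$)
$v{\left(L,q \right)} = - \frac{3}{5} + \frac{1}{5 \left(169 + L\right)}$ ($v{\left(L,q \right)} = - \frac{3}{5} + \frac{1}{5 \left(L + \left(-3 - 10\right)^{2}\right)} = - \frac{3}{5} + \frac{1}{5 \left(L + \left(-13\right)^{2}\right)} = - \frac{3}{5} + \frac{1}{5 \left(L + 169\right)} = - \frac{3}{5} + \frac{1}{5 \left(169 + L\right)}$)
$\frac{1}{v{\left(-81,E \right)}} = \frac{1}{\frac{1}{5} \frac{1}{169 - 81} \left(-506 - -243\right)} = \frac{1}{\frac{1}{5} \cdot \frac{1}{88} \left(-506 + 243\right)} = \frac{1}{\frac{1}{5} \cdot \frac{1}{88} \left(-263\right)} = \frac{1}{- \frac{263}{440}} = - \frac{440}{263}$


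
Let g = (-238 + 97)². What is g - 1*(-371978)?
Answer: 391859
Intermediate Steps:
g = 19881 (g = (-141)² = 19881)
g - 1*(-371978) = 19881 - 1*(-371978) = 19881 + 371978 = 391859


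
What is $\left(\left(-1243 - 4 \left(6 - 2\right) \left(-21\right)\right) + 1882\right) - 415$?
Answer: $560$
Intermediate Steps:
$\left(\left(-1243 - 4 \left(6 - 2\right) \left(-21\right)\right) + 1882\right) - 415 = \left(\left(-1243 - 4 \cdot 4 \left(-21\right)\right) + 1882\right) + \left(-896 + 481\right) = \left(\left(-1243 - 16 \left(-21\right)\right) + 1882\right) - 415 = \left(\left(-1243 - -336\right) + 1882\right) - 415 = \left(\left(-1243 + 336\right) + 1882\right) - 415 = \left(-907 + 1882\right) - 415 = 975 - 415 = 560$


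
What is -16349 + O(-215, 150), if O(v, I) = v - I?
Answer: -16714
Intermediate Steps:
-16349 + O(-215, 150) = -16349 + (-215 - 1*150) = -16349 + (-215 - 150) = -16349 - 365 = -16714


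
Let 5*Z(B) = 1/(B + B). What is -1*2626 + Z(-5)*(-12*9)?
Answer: -65596/25 ≈ -2623.8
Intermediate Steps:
Z(B) = 1/(10*B) (Z(B) = 1/(5*(B + B)) = 1/(5*((2*B))) = (1/(2*B))/5 = 1/(10*B))
-1*2626 + Z(-5)*(-12*9) = -1*2626 + ((⅒)/(-5))*(-12*9) = -2626 + ((⅒)*(-⅕))*(-108) = -2626 - 1/50*(-108) = -2626 + 54/25 = -65596/25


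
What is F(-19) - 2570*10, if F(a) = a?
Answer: -25719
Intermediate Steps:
F(-19) - 2570*10 = -19 - 2570*10 = -19 - 1*25700 = -19 - 25700 = -25719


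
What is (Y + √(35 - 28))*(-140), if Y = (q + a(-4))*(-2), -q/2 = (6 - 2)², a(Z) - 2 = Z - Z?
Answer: -8400 - 140*√7 ≈ -8770.4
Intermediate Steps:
a(Z) = 2 (a(Z) = 2 + (Z - Z) = 2 + 0 = 2)
q = -32 (q = -2*(6 - 2)² = -2*4² = -2*16 = -32)
Y = 60 (Y = (-32 + 2)*(-2) = -30*(-2) = 60)
(Y + √(35 - 28))*(-140) = (60 + √(35 - 28))*(-140) = (60 + √7)*(-140) = -8400 - 140*√7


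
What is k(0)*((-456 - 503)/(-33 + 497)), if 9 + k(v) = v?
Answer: 8631/464 ≈ 18.601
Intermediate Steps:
k(v) = -9 + v
k(0)*((-456 - 503)/(-33 + 497)) = (-9 + 0)*((-456 - 503)/(-33 + 497)) = -(-8631)/464 = -9*(-959/464) = 8631/464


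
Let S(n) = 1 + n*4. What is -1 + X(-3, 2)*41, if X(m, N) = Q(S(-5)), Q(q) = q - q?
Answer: -1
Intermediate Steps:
S(n) = 1 + 4*n
Q(q) = 0
X(m, N) = 0
-1 + X(-3, 2)*41 = -1 + 0*41 = -1 + 0 = -1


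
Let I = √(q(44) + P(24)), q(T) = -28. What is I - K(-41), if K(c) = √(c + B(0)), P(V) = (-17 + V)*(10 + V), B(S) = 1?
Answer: √210 - 2*I*√10 ≈ 14.491 - 6.3246*I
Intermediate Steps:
K(c) = √(1 + c) (K(c) = √(c + 1) = √(1 + c))
I = √210 (I = √(-28 + (-170 + 24² - 7*24)) = √(-28 + (-170 + 576 - 168)) = √(-28 + 238) = √210 ≈ 14.491)
I - K(-41) = √210 - √(1 - 41) = √210 - √(-40) = √210 - 2*I*√10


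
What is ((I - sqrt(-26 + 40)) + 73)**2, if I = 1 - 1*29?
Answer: (45 - sqrt(14))**2 ≈ 1702.3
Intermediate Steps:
I = -28 (I = 1 - 29 = -28)
((I - sqrt(-26 + 40)) + 73)**2 = ((-28 - sqrt(-26 + 40)) + 73)**2 = ((-28 - sqrt(14)) + 73)**2 = (45 - sqrt(14))**2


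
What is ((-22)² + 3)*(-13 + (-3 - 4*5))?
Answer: -17532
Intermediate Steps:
((-22)² + 3)*(-13 + (-3 - 4*5)) = (484 + 3)*(-13 + (-3 - 20)) = 487*(-13 - 23) = 487*(-36) = -17532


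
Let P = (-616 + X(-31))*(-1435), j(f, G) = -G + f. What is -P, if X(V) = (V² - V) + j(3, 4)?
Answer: 538125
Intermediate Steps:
j(f, G) = f - G
X(V) = -1 + V² - V (X(V) = (V² - V) + (3 - 1*4) = (V² - V) + (3 - 4) = (V² - V) - 1 = -1 + V² - V)
P = -538125 (P = (-616 + (-1 + (-31)² - 1*(-31)))*(-1435) = (-616 + (-1 + 961 + 31))*(-1435) = (-616 + 991)*(-1435) = 375*(-1435) = -538125)
-P = -1*(-538125) = 538125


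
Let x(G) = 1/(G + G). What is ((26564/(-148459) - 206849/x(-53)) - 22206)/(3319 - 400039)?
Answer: -67746134086/1227013635 ≈ -55.212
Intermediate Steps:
x(G) = 1/(2*G)
((26564/(-148459) - 206849/x(-53)) - 22206)/(3319 - 400039) = ((26564/(-148459) - 206849/((½)/(-53))) - 22206)/(3319 - 400039) = ((26564*(-1/148459) - 206849/((½)*(-1/53))) - 22206)/(-396720) = ((-26564/148459 - 206849/(-1/106)) - 22206)*(-1/396720) = ((-26564/148459 - 206849*(-106)) - 22206)*(-1/396720) = ((-26564/148459 + 21925994) - 22206)*(-1/396720) = (3255111116682/148459 - 22206)*(-1/396720) = (3251814436128/148459)*(-1/396720) = -67746134086/1227013635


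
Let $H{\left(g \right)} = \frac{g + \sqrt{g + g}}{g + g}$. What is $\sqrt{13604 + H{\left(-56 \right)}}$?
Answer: $\frac{\sqrt{2666482 - 7 i \sqrt{7}}}{14} \approx 116.64 - 0.00040506 i$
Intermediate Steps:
$H{\left(g \right)} = \frac{g + \sqrt{2} \sqrt{g}}{2 g}$ ($H{\left(g \right)} = \frac{g + \sqrt{2 g}}{2 g} = \left(g + \sqrt{2} \sqrt{g}\right) \frac{1}{2 g} = \frac{g + \sqrt{2} \sqrt{g}}{2 g}$)
$\sqrt{13604 + H{\left(-56 \right)}} = \sqrt{13604 + \left(\frac{1}{2} + \frac{\sqrt{2}}{2 \cdot 2 i \sqrt{14}}\right)} = \sqrt{13604 + \left(\frac{1}{2} + \frac{\sqrt{2} \left(- \frac{i \sqrt{14}}{28}\right)}{2}\right)} = \sqrt{13604 + \left(\frac{1}{2} - \frac{i \sqrt{7}}{28}\right)} = \sqrt{\frac{27209}{2} - \frac{i \sqrt{7}}{28}}$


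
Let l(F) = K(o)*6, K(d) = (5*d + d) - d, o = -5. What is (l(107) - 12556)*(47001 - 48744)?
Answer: 22146558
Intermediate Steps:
K(d) = 5*d (K(d) = 6*d - d = 5*d)
l(F) = -150 (l(F) = (5*(-5))*6 = -25*6 = -150)
(l(107) - 12556)*(47001 - 48744) = (-150 - 12556)*(47001 - 48744) = -12706*(-1743) = 22146558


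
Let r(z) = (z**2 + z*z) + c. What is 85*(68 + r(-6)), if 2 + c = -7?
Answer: 11135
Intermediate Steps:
c = -9 (c = -2 - 7 = -9)
r(z) = -9 + 2*z**2 (r(z) = (z**2 + z*z) - 9 = (z**2 + z**2) - 9 = 2*z**2 - 9 = -9 + 2*z**2)
85*(68 + r(-6)) = 85*(68 + (-9 + 2*(-6)**2)) = 85*(68 + (-9 + 2*36)) = 85*(68 + (-9 + 72)) = 85*(68 + 63) = 85*131 = 11135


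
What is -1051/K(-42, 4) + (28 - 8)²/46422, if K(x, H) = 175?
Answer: -24359761/4061925 ≈ -5.9971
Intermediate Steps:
-1051/K(-42, 4) + (28 - 8)²/46422 = -1051/175 + (28 - 8)²/46422 = -1051*1/175 + 20²*(1/46422) = -1051/175 + 400*(1/46422) = -1051/175 + 200/23211 = -24359761/4061925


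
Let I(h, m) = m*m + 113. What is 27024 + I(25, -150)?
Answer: 49637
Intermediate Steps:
I(h, m) = 113 + m² (I(h, m) = m² + 113 = 113 + m²)
27024 + I(25, -150) = 27024 + (113 + (-150)²) = 27024 + (113 + 22500) = 27024 + 22613 = 49637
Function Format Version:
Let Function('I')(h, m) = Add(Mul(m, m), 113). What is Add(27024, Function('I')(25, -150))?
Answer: 49637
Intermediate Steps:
Function('I')(h, m) = Add(113, Pow(m, 2)) (Function('I')(h, m) = Add(Pow(m, 2), 113) = Add(113, Pow(m, 2)))
Add(27024, Function('I')(25, -150)) = Add(27024, Add(113, Pow(-150, 2))) = Add(27024, Add(113, 22500)) = Add(27024, 22613) = 49637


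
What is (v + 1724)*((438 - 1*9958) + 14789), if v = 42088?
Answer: 230845428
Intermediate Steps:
(v + 1724)*((438 - 1*9958) + 14789) = (42088 + 1724)*((438 - 1*9958) + 14789) = 43812*((438 - 9958) + 14789) = 43812*(-9520 + 14789) = 43812*5269 = 230845428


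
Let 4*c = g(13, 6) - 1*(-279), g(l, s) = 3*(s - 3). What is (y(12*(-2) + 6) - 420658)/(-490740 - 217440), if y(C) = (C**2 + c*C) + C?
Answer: 105412/177045 ≈ 0.59540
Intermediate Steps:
g(l, s) = -9 + 3*s (g(l, s) = 3*(-3 + s) = -9 + 3*s)
c = 72 (c = ((-9 + 3*6) - 1*(-279))/4 = ((-9 + 18) + 279)/4 = (9 + 279)/4 = (1/4)*288 = 72)
y(C) = C**2 + 73*C (y(C) = (C**2 + 72*C) + C = C**2 + 73*C)
(y(12*(-2) + 6) - 420658)/(-490740 - 217440) = ((12*(-2) + 6)*(73 + (12*(-2) + 6)) - 420658)/(-490740 - 217440) = ((-24 + 6)*(73 + (-24 + 6)) - 420658)/(-708180) = (-18*(73 - 18) - 420658)*(-1/708180) = (-18*55 - 420658)*(-1/708180) = (-990 - 420658)*(-1/708180) = -421648*(-1/708180) = 105412/177045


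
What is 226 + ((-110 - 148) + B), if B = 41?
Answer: 9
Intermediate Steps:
226 + ((-110 - 148) + B) = 226 + ((-110 - 148) + 41) = 226 + (-258 + 41) = 226 - 217 = 9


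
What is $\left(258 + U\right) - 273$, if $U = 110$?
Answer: $95$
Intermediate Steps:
$\left(258 + U\right) - 273 = \left(258 + 110\right) - 273 = 368 - 273 = 95$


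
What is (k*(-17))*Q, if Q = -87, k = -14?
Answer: -20706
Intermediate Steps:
(k*(-17))*Q = -14*(-17)*(-87) = 238*(-87) = -20706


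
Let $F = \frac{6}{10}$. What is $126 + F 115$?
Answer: $195$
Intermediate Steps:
$F = \frac{3}{5}$ ($F = 6 \cdot \frac{1}{10} = \frac{3}{5} \approx 0.6$)
$126 + F 115 = 126 + \frac{3}{5} \cdot 115 = 126 + 69 = 195$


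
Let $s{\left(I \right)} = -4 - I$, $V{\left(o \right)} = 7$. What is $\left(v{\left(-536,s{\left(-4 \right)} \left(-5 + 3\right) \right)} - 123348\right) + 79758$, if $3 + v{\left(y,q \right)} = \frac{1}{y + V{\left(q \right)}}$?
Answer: $- \frac{23060698}{529} \approx -43593.0$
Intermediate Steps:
$v{\left(y,q \right)} = -3 + \frac{1}{7 + y}$ ($v{\left(y,q \right)} = -3 + \frac{1}{y + 7} = -3 + \frac{1}{7 + y}$)
$\left(v{\left(-536,s{\left(-4 \right)} \left(-5 + 3\right) \right)} - 123348\right) + 79758 = \left(\frac{-20 - -1608}{7 - 536} - 123348\right) + 79758 = \left(\frac{-20 + 1608}{-529} - 123348\right) + 79758 = \left(\left(- \frac{1}{529}\right) 1588 - 123348\right) + 79758 = \left(- \frac{1588}{529} - 123348\right) + 79758 = - \frac{65252680}{529} + 79758 = - \frac{23060698}{529}$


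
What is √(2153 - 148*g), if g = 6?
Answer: √1265 ≈ 35.567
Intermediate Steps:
√(2153 - 148*g) = √(2153 - 148*6) = √(2153 - 888) = √1265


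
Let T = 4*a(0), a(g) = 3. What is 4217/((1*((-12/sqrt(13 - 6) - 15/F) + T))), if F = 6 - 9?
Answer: 501823/1879 + 50604*sqrt(7)/1879 ≈ 338.32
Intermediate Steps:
F = -3
T = 12 (T = 4*3 = 12)
4217/((1*((-12/sqrt(13 - 6) - 15/F) + T))) = 4217/((1*((-12/sqrt(13 - 6) - 15/(-3)) + 12))) = 4217/((1*((-12*sqrt(7)/7 - 15*(-1/3)) + 12))) = 4217/((1*((-12*sqrt(7)/7 + 5) + 12))) = 4217/((1*((5 - 12*sqrt(7)/7) + 12))) = 4217/((1*(17 - 12*sqrt(7)/7))) = 4217/(17 - 12*sqrt(7)/7)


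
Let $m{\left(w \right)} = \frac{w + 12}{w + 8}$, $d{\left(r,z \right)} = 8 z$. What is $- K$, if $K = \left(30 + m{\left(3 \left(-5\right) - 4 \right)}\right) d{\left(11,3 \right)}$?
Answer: $- \frac{8088}{11} \approx -735.27$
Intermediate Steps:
$m{\left(w \right)} = \frac{12 + w}{8 + w}$
$K = \frac{8088}{11}$ ($K = \left(30 + \frac{12 + \left(3 \left(-5\right) - 4\right)}{8 + \left(3 \left(-5\right) - 4\right)}\right) 8 \cdot 3 = \left(30 + \frac{12 - 19}{8 - 19}\right) 24 = \left(30 + \frac{1}{-11} \left(-7\right)\right) 24 = \left(30 - - \frac{7}{11}\right) 24 = \left(30 + \frac{7}{11}\right) 24 = \frac{337}{11} \cdot 24 = \frac{8088}{11} \approx 735.27$)
$- K = \left(-1\right) \frac{8088}{11} = - \frac{8088}{11}$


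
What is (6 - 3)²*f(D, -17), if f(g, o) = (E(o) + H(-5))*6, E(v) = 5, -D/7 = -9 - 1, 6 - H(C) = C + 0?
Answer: 864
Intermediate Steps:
H(C) = 6 - C (H(C) = 6 - (C + 0) = 6 - C)
D = 70 (D = -7*(-9 - 1) = -7*(-10) = 70)
f(g, o) = 96 (f(g, o) = (5 + (6 - 1*(-5)))*6 = (5 + (6 + 5))*6 = (5 + 11)*6 = 16*6 = 96)
(6 - 3)²*f(D, -17) = (6 - 3)²*96 = 3²*96 = 9*96 = 864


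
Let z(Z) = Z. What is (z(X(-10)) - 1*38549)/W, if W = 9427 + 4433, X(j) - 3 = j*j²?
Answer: -2197/770 ≈ -2.8532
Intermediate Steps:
X(j) = 3 + j³ (X(j) = 3 + j*j² = 3 + j³)
W = 13860
(z(X(-10)) - 1*38549)/W = ((3 + (-10)³) - 1*38549)/13860 = ((3 - 1000) - 38549)*(1/13860) = (-997 - 38549)*(1/13860) = -39546*1/13860 = -2197/770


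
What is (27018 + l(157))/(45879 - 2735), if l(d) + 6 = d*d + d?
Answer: 25909/21572 ≈ 1.2010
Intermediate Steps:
l(d) = -6 + d + d**2 (l(d) = -6 + (d*d + d) = -6 + (d**2 + d) = -6 + (d + d**2) = -6 + d + d**2)
(27018 + l(157))/(45879 - 2735) = (27018 + (-6 + 157 + 157**2))/(45879 - 2735) = (27018 + (-6 + 157 + 24649))/43144 = (27018 + 24800)*(1/43144) = 51818*(1/43144) = 25909/21572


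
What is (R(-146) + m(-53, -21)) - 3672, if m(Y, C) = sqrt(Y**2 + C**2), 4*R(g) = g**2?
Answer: 1657 + 5*sqrt(130) ≈ 1714.0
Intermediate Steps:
R(g) = g**2/4
m(Y, C) = sqrt(C**2 + Y**2)
(R(-146) + m(-53, -21)) - 3672 = ((1/4)*(-146)**2 + sqrt((-21)**2 + (-53)**2)) - 3672 = ((1/4)*21316 + sqrt(441 + 2809)) - 3672 = (5329 + sqrt(3250)) - 3672 = (5329 + 5*sqrt(130)) - 3672 = 1657 + 5*sqrt(130)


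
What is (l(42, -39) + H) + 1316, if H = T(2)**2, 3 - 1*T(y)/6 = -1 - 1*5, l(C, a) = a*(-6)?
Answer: 4466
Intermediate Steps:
l(C, a) = -6*a
T(y) = 54 (T(y) = 18 - 6*(-1 - 1*5) = 18 - 6*(-1 - 5) = 18 - 6*(-6) = 18 + 36 = 54)
H = 2916 (H = 54**2 = 2916)
(l(42, -39) + H) + 1316 = (-6*(-39) + 2916) + 1316 = (234 + 2916) + 1316 = 3150 + 1316 = 4466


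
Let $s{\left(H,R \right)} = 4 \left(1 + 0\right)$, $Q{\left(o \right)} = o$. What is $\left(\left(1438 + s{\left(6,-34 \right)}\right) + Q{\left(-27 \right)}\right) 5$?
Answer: $7075$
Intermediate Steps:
$s{\left(H,R \right)} = 4$ ($s{\left(H,R \right)} = 4 \cdot 1 = 4$)
$\left(\left(1438 + s{\left(6,-34 \right)}\right) + Q{\left(-27 \right)}\right) 5 = \left(\left(1438 + 4\right) - 27\right) 5 = \left(1442 - 27\right) 5 = 1415 \cdot 5 = 7075$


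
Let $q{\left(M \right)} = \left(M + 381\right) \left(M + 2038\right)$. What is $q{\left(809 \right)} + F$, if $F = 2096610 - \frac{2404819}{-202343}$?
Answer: $\frac{1109760682039}{202343} \approx 5.4846 \cdot 10^{6}$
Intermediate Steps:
$q{\left(M \right)} = \left(381 + M\right) \left(2038 + M\right)$
$F = \frac{424236762049}{202343}$ ($F = 2096610 - 2404819 \left(- \frac{1}{202343}\right) = 2096610 - - \frac{2404819}{202343} = 2096610 + \frac{2404819}{202343} = \frac{424236762049}{202343} \approx 2.0966 \cdot 10^{6}$)
$q{\left(809 \right)} + F = \left(776478 + 809^{2} + 2419 \cdot 809\right) + \frac{424236762049}{202343} = \left(776478 + 654481 + 1956971\right) + \frac{424236762049}{202343} = 3387930 + \frac{424236762049}{202343} = \frac{1109760682039}{202343}$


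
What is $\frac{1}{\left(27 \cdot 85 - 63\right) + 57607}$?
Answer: $\frac{1}{59839} \approx 1.6712 \cdot 10^{-5}$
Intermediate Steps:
$\frac{1}{\left(27 \cdot 85 - 63\right) + 57607} = \frac{1}{\left(2295 - 63\right) + 57607} = \frac{1}{2232 + 57607} = \frac{1}{59839}$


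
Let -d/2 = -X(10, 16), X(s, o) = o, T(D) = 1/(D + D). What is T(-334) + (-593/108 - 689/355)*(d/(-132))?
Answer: 380346167/211291740 ≈ 1.8001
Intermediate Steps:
T(D) = 1/(2*D)
d = 32 (d = -(-2)*16 = -2*(-16) = 32)
T(-334) + (-593/108 - 689/355)*(d/(-132)) = (1/2)/(-334) + (-593/108 - 689/355)*(32/(-132)) = (1/2)*(-1/334) + (-593*1/108 - 689*1/355)*(32*(-1/132)) = -1/668 + (-593/108 - 689/355)*(-8/33) = -1/668 - 284927/38340*(-8/33) = -1/668 + 569854/316305 = 380346167/211291740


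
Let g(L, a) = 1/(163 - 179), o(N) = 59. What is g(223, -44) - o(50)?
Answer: -945/16 ≈ -59.063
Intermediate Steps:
g(L, a) = -1/16 (g(L, a) = 1/(-16) = -1/16)
g(223, -44) - o(50) = -1/16 - 1*59 = -1/16 - 59 = -945/16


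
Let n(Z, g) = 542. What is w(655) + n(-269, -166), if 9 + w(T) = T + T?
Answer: 1843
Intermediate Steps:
w(T) = -9 + 2*T (w(T) = -9 + (T + T) = -9 + 2*T)
w(655) + n(-269, -166) = (-9 + 2*655) + 542 = (-9 + 1310) + 542 = 1301 + 542 = 1843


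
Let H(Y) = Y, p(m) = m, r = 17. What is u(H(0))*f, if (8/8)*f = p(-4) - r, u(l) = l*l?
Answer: 0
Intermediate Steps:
u(l) = l²
f = -21 (f = -4 - 1*17 = -4 - 17 = -21)
u(H(0))*f = 0²*(-21) = 0*(-21) = 0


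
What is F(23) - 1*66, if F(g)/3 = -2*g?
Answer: -204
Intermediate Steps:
F(g) = -6*g (F(g) = 3*(-2*g) = -6*g)
F(23) - 1*66 = -6*23 - 1*66 = -138 - 66 = -204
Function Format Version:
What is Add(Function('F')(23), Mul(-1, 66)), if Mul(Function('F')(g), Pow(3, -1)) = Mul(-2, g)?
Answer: -204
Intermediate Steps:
Function('F')(g) = Mul(-6, g) (Function('F')(g) = Mul(3, Mul(-2, g)) = Mul(-6, g))
Add(Function('F')(23), Mul(-1, 66)) = Add(Mul(-6, 23), Mul(-1, 66)) = Add(-138, -66) = -204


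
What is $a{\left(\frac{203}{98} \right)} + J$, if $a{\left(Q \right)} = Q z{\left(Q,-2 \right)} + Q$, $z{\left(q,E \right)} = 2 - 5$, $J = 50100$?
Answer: $\frac{350671}{7} \approx 50096.0$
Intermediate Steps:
$z{\left(q,E \right)} = -3$ ($z{\left(q,E \right)} = 2 - 5 = -3$)
$a{\left(Q \right)} = - 2 Q$ ($a{\left(Q \right)} = Q \left(-3\right) + Q = - 3 Q + Q = - 2 Q$)
$a{\left(\frac{203}{98} \right)} + J = - 2 \cdot \frac{203}{98} + 50100 = - 2 \cdot 203 \cdot \frac{1}{98} + 50100 = \left(-2\right) \frac{29}{14} + 50100 = - \frac{29}{7} + 50100 = \frac{350671}{7}$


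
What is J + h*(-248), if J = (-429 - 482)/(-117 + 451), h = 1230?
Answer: -101884271/334 ≈ -3.0504e+5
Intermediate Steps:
J = -911/334 ≈ -2.7275
J + h*(-248) = -911/334 + 1230*(-248) = -911/334 - 305040 = -101884271/334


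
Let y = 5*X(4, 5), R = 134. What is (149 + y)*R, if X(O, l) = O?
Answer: 22646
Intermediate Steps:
y = 20 (y = 5*4 = 20)
(149 + y)*R = (149 + 20)*134 = 169*134 = 22646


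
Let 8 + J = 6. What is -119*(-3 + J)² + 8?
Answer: -2967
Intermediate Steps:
J = -2 (J = -8 + 6 = -2)
-119*(-3 + J)² + 8 = -119*(-3 - 2)² + 8 = -119*(-5)² + 8 = -119*25 + 8 = -2975 + 8 = -2967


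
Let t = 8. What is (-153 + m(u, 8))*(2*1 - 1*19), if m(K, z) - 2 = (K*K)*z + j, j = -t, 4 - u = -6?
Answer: -10897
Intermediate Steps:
u = 10 (u = 4 - 1*(-6) = 4 + 6 = 10)
j = -8 (j = -1*8 = -8)
m(K, z) = -6 + z*K**2 (m(K, z) = 2 + ((K*K)*z - 8) = 2 + (K**2*z - 8) = 2 + (z*K**2 - 8) = 2 + (-8 + z*K**2) = -6 + z*K**2)
(-153 + m(u, 8))*(2*1 - 1*19) = (-153 + (-6 + 8*10**2))*(2*1 - 1*19) = (-153 + (-6 + 8*100))*(2 - 19) = (-153 + (-6 + 800))*(-17) = (-153 + 794)*(-17) = 641*(-17) = -10897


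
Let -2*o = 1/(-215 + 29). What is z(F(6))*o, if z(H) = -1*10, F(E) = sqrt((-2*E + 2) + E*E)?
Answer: -5/186 ≈ -0.026882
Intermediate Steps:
F(E) = sqrt(2 + E**2 - 2*E) (F(E) = sqrt((2 - 2*E) + E**2) = sqrt(2 + E**2 - 2*E))
z(H) = -10
o = 1/372 (o = -1/(2*(-215 + 29)) = -1/2/(-186) = -1/2*(-1/186) = 1/372 ≈ 0.0026882)
z(F(6))*o = -10*1/372 = -5/186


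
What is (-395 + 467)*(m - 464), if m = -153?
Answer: -44424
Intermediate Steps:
(-395 + 467)*(m - 464) = (-395 + 467)*(-153 - 464) = 72*(-617) = -44424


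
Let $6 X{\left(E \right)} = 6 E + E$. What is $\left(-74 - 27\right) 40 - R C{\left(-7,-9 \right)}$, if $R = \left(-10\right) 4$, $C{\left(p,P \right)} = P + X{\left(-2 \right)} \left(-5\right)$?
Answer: $- \frac{11800}{3} \approx -3933.3$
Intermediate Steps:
$X{\left(E \right)} = \frac{7 E}{6}$ ($X{\left(E \right)} = \frac{6 E + E}{6} = \frac{7 E}{6}$)
$C{\left(p,P \right)} = \frac{35}{3} + P$ ($C{\left(p,P \right)} = P + \frac{7}{6} \left(-2\right) \left(-5\right) = P - - \frac{35}{3} = P + \frac{35}{3} = \frac{35}{3} + P$)
$R = -40$
$\left(-74 - 27\right) 40 - R C{\left(-7,-9 \right)} = \left(-74 - 27\right) 40 - - 40 \left(\frac{35}{3} - 9\right) = \left(-101\right) 40 - \left(-40\right) \frac{8}{3} = -4040 - - \frac{320}{3} = -4040 + \frac{320}{3} = - \frac{11800}{3}$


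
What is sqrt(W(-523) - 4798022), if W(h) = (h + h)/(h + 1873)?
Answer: I*sqrt(9715996119)/45 ≈ 2190.4*I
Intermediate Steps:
W(h) = 2*h/(1873 + h) (W(h) = (2*h)/(1873 + h) = 2*h/(1873 + h))
sqrt(W(-523) - 4798022) = sqrt(2*(-523)/(1873 - 523) - 4798022) = sqrt(2*(-523)/1350 - 4798022) = sqrt(2*(-523)*(1/1350) - 4798022) = sqrt(-523/675 - 4798022) = sqrt(-3238665373/675) = I*sqrt(9715996119)/45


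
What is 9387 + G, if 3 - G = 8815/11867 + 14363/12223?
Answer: 1361744510524/145050341 ≈ 9388.1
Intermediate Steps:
G = 156959557/145050341 (G = 3 - (8815/11867 + 14363/12223) = 3 - 1*278191466/145050341 = 3 - 278191466/145050341 = 156959557/145050341 ≈ 1.0821)
9387 + G = 9387 + 156959557/145050341 = 1361744510524/145050341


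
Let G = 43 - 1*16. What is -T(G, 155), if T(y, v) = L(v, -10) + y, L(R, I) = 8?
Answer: -35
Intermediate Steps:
G = 27 (G = 43 - 16 = 27)
T(y, v) = 8 + y
-T(G, 155) = -(8 + 27) = -1*35 = -35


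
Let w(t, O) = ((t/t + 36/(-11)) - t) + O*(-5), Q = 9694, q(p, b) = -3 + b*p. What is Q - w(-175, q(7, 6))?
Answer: 106879/11 ≈ 9716.3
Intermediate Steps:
w(t, O) = -25/11 - t - 5*O (w(t, O) = ((1 + 36*(-1/11)) - t) - 5*O = ((1 - 36/11) - t) - 5*O = (-25/11 - t) - 5*O = -25/11 - t - 5*O)
Q - w(-175, q(7, 6)) = 9694 - (-25/11 - 1*(-175) - 5*(-3 + 6*7)) = 9694 - (-25/11 + 175 - 5*(-3 + 42)) = 9694 - (-25/11 + 175 - 5*39) = 9694 - (-25/11 + 175 - 195) = 9694 - 1*(-245/11) = 9694 + 245/11 = 106879/11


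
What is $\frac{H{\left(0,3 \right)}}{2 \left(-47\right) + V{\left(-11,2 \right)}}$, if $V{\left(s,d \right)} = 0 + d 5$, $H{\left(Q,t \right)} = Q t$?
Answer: $0$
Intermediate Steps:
$V{\left(s,d \right)} = 5 d$ ($V{\left(s,d \right)} = 0 + 5 d = 5 d$)
$\frac{H{\left(0,3 \right)}}{2 \left(-47\right) + V{\left(-11,2 \right)}} = \frac{0 \cdot 3}{2 \left(-47\right) + 5 \cdot 2} = \frac{1}{-94 + 10} \cdot 0 = \frac{1}{-84} \cdot 0 = \left(- \frac{1}{84}\right) 0 = 0$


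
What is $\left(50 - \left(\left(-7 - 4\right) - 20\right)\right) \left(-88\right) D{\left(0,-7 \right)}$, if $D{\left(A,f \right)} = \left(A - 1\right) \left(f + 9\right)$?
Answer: $14256$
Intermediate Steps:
$D{\left(A,f \right)} = \left(-1 + A\right) \left(9 + f\right)$
$\left(50 - \left(\left(-7 - 4\right) - 20\right)\right) \left(-88\right) D{\left(0,-7 \right)} = \left(50 - \left(\left(-7 - 4\right) - 20\right)\right) \left(-88\right) \left(-9 - -7 + 9 \cdot 0 + 0 \left(-7\right)\right) = \left(50 - \left(-11 - 20\right)\right) \left(-88\right) \left(-9 + 7 + 0 + 0\right) = \left(50 - -31\right) \left(-88\right) \left(-2\right) = \left(50 + 31\right) \left(-88\right) \left(-2\right) = 81 \left(-88\right) \left(-2\right) = \left(-7128\right) \left(-2\right) = 14256$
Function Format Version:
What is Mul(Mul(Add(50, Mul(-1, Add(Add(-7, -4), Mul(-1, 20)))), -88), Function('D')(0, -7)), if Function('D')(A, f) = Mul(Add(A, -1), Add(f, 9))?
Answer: 14256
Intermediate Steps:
Function('D')(A, f) = Mul(Add(-1, A), Add(9, f))
Mul(Mul(Add(50, Mul(-1, Add(Add(-7, -4), Mul(-1, 20)))), -88), Function('D')(0, -7)) = Mul(Mul(Add(50, Mul(-1, Add(Add(-7, -4), Mul(-1, 20)))), -88), Add(-9, Mul(-1, -7), Mul(9, 0), Mul(0, -7))) = Mul(Mul(Add(50, Mul(-1, Add(-11, -20))), -88), Add(-9, 7, 0, 0)) = Mul(Mul(Add(50, Mul(-1, -31)), -88), -2) = Mul(Mul(Add(50, 31), -88), -2) = Mul(Mul(81, -88), -2) = Mul(-7128, -2) = 14256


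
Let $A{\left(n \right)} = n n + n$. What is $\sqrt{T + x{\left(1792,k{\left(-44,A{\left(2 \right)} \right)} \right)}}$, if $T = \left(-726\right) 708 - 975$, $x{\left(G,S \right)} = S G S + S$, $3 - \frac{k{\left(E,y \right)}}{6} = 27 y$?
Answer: $\sqrt{1630411935} \approx 40378.0$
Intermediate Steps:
$A{\left(n \right)} = n + n^{2}$ ($A{\left(n \right)} = n^{2} + n = n + n^{2}$)
$k{\left(E,y \right)} = 18 - 162 y$ ($k{\left(E,y \right)} = 18 - 6 \cdot 27 y = 18 - 162 y$)
$x{\left(G,S \right)} = S + G S^{2}$ ($x{\left(G,S \right)} = G S S + S = G S^{2} + S = S + G S^{2}$)
$T = -514983$ ($T = -514008 - 975 = -514983$)
$\sqrt{T + x{\left(1792,k{\left(-44,A{\left(2 \right)} \right)} \right)}} = \sqrt{-514983 + \left(18 - 162 \cdot 2 \left(1 + 2\right)\right) \left(1 + 1792 \left(18 - 162 \cdot 2 \left(1 + 2\right)\right)\right)} = \sqrt{-514983 + \left(18 - 162 \cdot 2 \cdot 3\right) \left(1 + 1792 \left(18 - 162 \cdot 2 \cdot 3\right)\right)} = \sqrt{-514983 + \left(18 - 972\right) \left(1 + 1792 \left(18 - 972\right)\right)} = \sqrt{-514983 - 954 \left(1 + 1792 \left(-954\right)\right)} = \sqrt{-514983 - 954 \left(1 - 1709568\right)} = \sqrt{-514983 - -1630926918} = \sqrt{-514983 + 1630926918} = \sqrt{1630411935}$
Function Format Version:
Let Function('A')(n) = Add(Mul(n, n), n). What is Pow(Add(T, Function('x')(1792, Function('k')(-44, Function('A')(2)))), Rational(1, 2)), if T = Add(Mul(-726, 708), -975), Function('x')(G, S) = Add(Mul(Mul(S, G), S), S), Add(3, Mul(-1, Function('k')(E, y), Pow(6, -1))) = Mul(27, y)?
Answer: Pow(1630411935, Rational(1, 2)) ≈ 40378.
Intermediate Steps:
Function('A')(n) = Add(n, Pow(n, 2)) (Function('A')(n) = Add(Pow(n, 2), n) = Add(n, Pow(n, 2)))
Function('k')(E, y) = Add(18, Mul(-162, y)) (Function('k')(E, y) = Add(18, Mul(-6, Mul(27, y))) = Add(18, Mul(-162, y)))
Function('x')(G, S) = Add(S, Mul(G, Pow(S, 2))) (Function('x')(G, S) = Add(Mul(Mul(G, S), S), S) = Add(Mul(G, Pow(S, 2)), S) = Add(S, Mul(G, Pow(S, 2))))
T = -514983 (T = Add(-514008, -975) = -514983)
Pow(Add(T, Function('x')(1792, Function('k')(-44, Function('A')(2)))), Rational(1, 2)) = Pow(Add(-514983, Mul(Add(18, Mul(-162, Mul(2, Add(1, 2)))), Add(1, Mul(1792, Add(18, Mul(-162, Mul(2, Add(1, 2)))))))), Rational(1, 2)) = Pow(Add(-514983, Mul(Add(18, Mul(-162, Mul(2, 3))), Add(1, Mul(1792, Add(18, Mul(-162, Mul(2, 3))))))), Rational(1, 2)) = Pow(Add(-514983, Mul(Add(18, Mul(-162, 6)), Add(1, Mul(1792, Add(18, Mul(-162, 6)))))), Rational(1, 2)) = Pow(Add(-514983, Mul(Add(18, -972), Add(1, Mul(1792, Add(18, -972))))), Rational(1, 2)) = Pow(Add(-514983, Mul(-954, Add(1, Mul(1792, -954)))), Rational(1, 2)) = Pow(Add(-514983, Mul(-954, Add(1, -1709568))), Rational(1, 2)) = Pow(Add(-514983, Mul(-954, -1709567)), Rational(1, 2)) = Pow(Add(-514983, 1630926918), Rational(1, 2)) = Pow(1630411935, Rational(1, 2))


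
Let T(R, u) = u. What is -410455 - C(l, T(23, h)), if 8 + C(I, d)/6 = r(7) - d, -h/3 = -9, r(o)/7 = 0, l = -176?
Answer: -410245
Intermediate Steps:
r(o) = 0 (r(o) = 7*0 = 0)
h = 27 (h = -3*(-9) = 27)
C(I, d) = -48 - 6*d (C(I, d) = -48 + 6*(0 - d) = -48 + 6*(-d) = -48 - 6*d)
-410455 - C(l, T(23, h)) = -410455 - (-48 - 6*27) = -410455 - (-48 - 162) = -410455 - 1*(-210) = -410455 + 210 = -410245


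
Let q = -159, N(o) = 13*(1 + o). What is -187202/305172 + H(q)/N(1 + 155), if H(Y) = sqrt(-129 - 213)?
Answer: -93601/152586 + 3*I*sqrt(38)/2041 ≈ -0.61343 + 0.0090609*I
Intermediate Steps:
N(o) = 13 + 13*o
H(Y) = 3*I*sqrt(38) (H(Y) = sqrt(-342) = 3*I*sqrt(38))
-187202/305172 + H(q)/N(1 + 155) = -187202/305172 + (3*I*sqrt(38))/(13 + 13*(1 + 155)) = -187202*1/305172 + (3*I*sqrt(38))/(13 + 13*156) = -93601/152586 + (3*I*sqrt(38))/(13 + 2028) = -93601/152586 + (3*I*sqrt(38))/2041 = -93601/152586 + (3*I*sqrt(38))*(1/2041) = -93601/152586 + 3*I*sqrt(38)/2041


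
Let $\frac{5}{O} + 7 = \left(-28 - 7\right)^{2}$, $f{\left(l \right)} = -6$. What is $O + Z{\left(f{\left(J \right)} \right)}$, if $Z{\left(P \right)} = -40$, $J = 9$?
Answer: $- \frac{48715}{1218} \approx -39.996$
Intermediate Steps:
$O = \frac{5}{1218}$ ($O = \frac{5}{-7 + \left(-28 - 7\right)^{2}} = \frac{5}{-7 + \left(-35\right)^{2}} = \frac{5}{-7 + 1225} = \frac{5}{1218} \approx 0.0041051$)
$O + Z{\left(f{\left(J \right)} \right)} = \frac{5}{1218} - 40 = - \frac{48715}{1218}$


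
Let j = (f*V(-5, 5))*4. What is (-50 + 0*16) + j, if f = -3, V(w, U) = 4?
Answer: -98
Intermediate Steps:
j = -48 (j = -3*4*4 = -12*4 = -48)
(-50 + 0*16) + j = (-50 + 0*16) - 48 = (-50 + 0) - 48 = -50 - 48 = -98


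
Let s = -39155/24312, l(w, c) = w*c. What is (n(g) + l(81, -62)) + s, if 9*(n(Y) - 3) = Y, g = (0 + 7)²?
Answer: -365786153/72936 ≈ -5015.2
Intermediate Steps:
l(w, c) = c*w
g = 49 (g = 7² = 49)
n(Y) = 3 + Y/9
s = -39155/24312 (s = -39155*1/24312 = -39155/24312 ≈ -1.6105)
(n(g) + l(81, -62)) + s = ((3 + (⅑)*49) - 62*81) - 39155/24312 = ((3 + 49/9) - 5022) - 39155/24312 = (76/9 - 5022) - 39155/24312 = -45122/9 - 39155/24312 = -365786153/72936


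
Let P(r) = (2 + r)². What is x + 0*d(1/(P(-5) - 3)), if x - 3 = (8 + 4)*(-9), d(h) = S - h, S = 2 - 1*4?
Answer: -105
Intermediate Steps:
S = -2 (S = 2 - 4 = -2)
d(h) = -2 - h
x = -105 (x = 3 + (8 + 4)*(-9) = 3 + 12*(-9) = 3 - 108 = -105)
x + 0*d(1/(P(-5) - 3)) = -105 + 0*(-2 - 1/((2 - 5)² - 3)) = -105 + 0*(-2 - 1/((-3)² - 3)) = -105 + 0*(-2 - 1/(9 - 3)) = -105 + 0*(-2 - 1/6) = -105 + 0*(-2 - 1*⅙) = -105 + 0*(-2 - ⅙) = -105 + 0*(-13/6) = -105 + 0 = -105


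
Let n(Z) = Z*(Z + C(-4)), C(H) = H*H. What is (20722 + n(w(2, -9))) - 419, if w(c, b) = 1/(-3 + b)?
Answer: 2923441/144 ≈ 20302.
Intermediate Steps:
C(H) = H**2
n(Z) = Z*(16 + Z) (n(Z) = Z*(Z + (-4)**2) = Z*(Z + 16) = Z*(16 + Z))
(20722 + n(w(2, -9))) - 419 = (20722 + (16 + 1/(-3 - 9))/(-3 - 9)) - 419 = (20722 + (16 + 1/(-12))/(-12)) - 419 = (20722 - (16 - 1/12)/12) - 419 = (20722 - 1/12*191/12) - 419 = (20722 - 191/144) - 419 = 2983777/144 - 419 = 2923441/144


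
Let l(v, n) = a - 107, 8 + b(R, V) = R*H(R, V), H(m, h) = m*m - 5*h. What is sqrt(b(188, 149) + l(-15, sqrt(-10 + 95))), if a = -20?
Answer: sqrt(6504477) ≈ 2550.4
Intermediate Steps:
H(m, h) = m**2 - 5*h
b(R, V) = -8 + R*(R**2 - 5*V)
l(v, n) = -127 (l(v, n) = -20 - 107 = -127)
sqrt(b(188, 149) + l(-15, sqrt(-10 + 95))) = sqrt((-8 + 188*(188**2 - 5*149)) - 127) = sqrt((-8 + 188*(35344 - 745)) - 127) = sqrt((-8 + 188*34599) - 127) = sqrt((-8 + 6504612) - 127) = sqrt(6504604 - 127) = sqrt(6504477)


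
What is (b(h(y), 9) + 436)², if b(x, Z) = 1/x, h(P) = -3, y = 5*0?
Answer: 1708249/9 ≈ 1.8981e+5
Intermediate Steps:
y = 0
(b(h(y), 9) + 436)² = (1/(-3) + 436)² = (-⅓ + 436)² = (1307/3)² = 1708249/9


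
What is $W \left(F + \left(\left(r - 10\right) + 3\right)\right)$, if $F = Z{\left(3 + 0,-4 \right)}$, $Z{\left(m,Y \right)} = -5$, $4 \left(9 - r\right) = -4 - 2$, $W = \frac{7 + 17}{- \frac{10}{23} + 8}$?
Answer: $- \frac{138}{29} \approx -4.7586$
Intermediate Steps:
$W = \frac{92}{29}$ ($W = \frac{24}{\left(-10\right) \frac{1}{23} + 8} = \frac{24}{- \frac{10}{23} + 8} = \frac{24}{\frac{174}{23}} = 24 \cdot \frac{23}{174} = \frac{92}{29} \approx 3.1724$)
$r = \frac{21}{2}$ ($r = 9 - \frac{-4 - 2}{4} = 9 - - \frac{3}{2} = 9 + \frac{3}{2} = \frac{21}{2} \approx 10.5$)
$F = -5$
$W \left(F + \left(\left(r - 10\right) + 3\right)\right) = \frac{92 \left(-5 + \left(\left(\frac{21}{2} - 10\right) + 3\right)\right)}{29} = \frac{92 \left(-5 + \left(\frac{1}{2} + 3\right)\right)}{29} = \frac{92 \left(-5 + \frac{7}{2}\right)}{29} = \frac{92}{29} \left(- \frac{3}{2}\right) = - \frac{138}{29}$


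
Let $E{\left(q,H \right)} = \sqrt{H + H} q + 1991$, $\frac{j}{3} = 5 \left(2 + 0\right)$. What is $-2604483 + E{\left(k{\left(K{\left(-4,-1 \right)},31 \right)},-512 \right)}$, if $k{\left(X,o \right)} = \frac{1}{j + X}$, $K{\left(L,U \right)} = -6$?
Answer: $-2602492 + \frac{4 i}{3} \approx -2.6025 \cdot 10^{6} + 1.3333 i$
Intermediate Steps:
$j = 30$ ($j = 3 \cdot 5 \left(2 + 0\right) = 3 \cdot 5 \cdot 2 = 3 \cdot 10 = 30$)
$k{\left(X,o \right)} = \frac{1}{30 + X}$
$E{\left(q,H \right)} = 1991 + q \sqrt{2} \sqrt{H}$ ($E{\left(q,H \right)} = \sqrt{2 H} q + 1991 = \sqrt{2} \sqrt{H} q + 1991 = q \sqrt{2} \sqrt{H} + 1991 = 1991 + q \sqrt{2} \sqrt{H}$)
$-2604483 + E{\left(k{\left(K{\left(-4,-1 \right)},31 \right)},-512 \right)} = -2604483 + \left(1991 + \frac{\sqrt{2} \sqrt{-512}}{30 - 6}\right) = -2604483 + \left(1991 + \frac{\sqrt{2} \cdot 16 i \sqrt{2}}{24}\right) = -2604483 + \left(1991 + \frac{4 i}{3}\right) = -2602492 + \frac{4 i}{3}$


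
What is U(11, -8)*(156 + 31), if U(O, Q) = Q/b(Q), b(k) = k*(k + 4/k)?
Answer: -22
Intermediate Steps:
U(O, Q) = Q/(4 + Q²)
U(11, -8)*(156 + 31) = (-8/(4 + (-8)²))*(156 + 31) = -8/(4 + 64)*187 = -8/68*187 = -8*1/68*187 = -2/17*187 = -22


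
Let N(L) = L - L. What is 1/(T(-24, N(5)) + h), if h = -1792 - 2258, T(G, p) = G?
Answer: -1/4074 ≈ -0.00024546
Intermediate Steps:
N(L) = 0
h = -4050
1/(T(-24, N(5)) + h) = 1/(-24 - 4050) = 1/(-4074) = -1/4074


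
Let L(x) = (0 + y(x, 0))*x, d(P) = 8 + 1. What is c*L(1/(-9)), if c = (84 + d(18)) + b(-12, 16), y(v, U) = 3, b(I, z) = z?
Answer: -109/3 ≈ -36.333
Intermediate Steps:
d(P) = 9
c = 109 (c = (84 + 9) + 16 = 93 + 16 = 109)
L(x) = 3*x (L(x) = (0 + 3)*x = 3*x)
c*L(1/(-9)) = 109*(3/(-9)) = 109*(3*(-1/9)) = 109*(-1/3) = -109/3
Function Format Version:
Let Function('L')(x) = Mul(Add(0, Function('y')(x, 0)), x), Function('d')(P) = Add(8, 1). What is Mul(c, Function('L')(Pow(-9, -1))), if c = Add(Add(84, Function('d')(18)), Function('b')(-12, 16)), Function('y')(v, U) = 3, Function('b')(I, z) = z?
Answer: Rational(-109, 3) ≈ -36.333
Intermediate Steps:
Function('d')(P) = 9
c = 109 (c = Add(Add(84, 9), 16) = Add(93, 16) = 109)
Function('L')(x) = Mul(3, x) (Function('L')(x) = Mul(Add(0, 3), x) = Mul(3, x))
Mul(c, Function('L')(Pow(-9, -1))) = Mul(109, Mul(3, Pow(-9, -1))) = Mul(109, Mul(3, Rational(-1, 9))) = Mul(109, Rational(-1, 3)) = Rational(-109, 3)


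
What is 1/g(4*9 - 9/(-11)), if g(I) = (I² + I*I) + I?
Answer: 121/332505 ≈ 0.00036390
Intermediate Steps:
g(I) = I + 2*I² (g(I) = (I² + I²) + I = 2*I² + I = I + 2*I²)
1/g(4*9 - 9/(-11)) = 1/((4*9 - 9/(-11))*(1 + 2*(4*9 - 9/(-11)))) = 1/((36 - 9*(-1)/11)*(1 + 2*(36 - 9*(-1)/11))) = 1/((36 - 1*(-9/11))*(1 + 2*(36 - 1*(-9/11)))) = 1/((36 + 9/11)*(1 + 2*(36 + 9/11))) = 1/(405*(1 + 2*(405/11))/11) = 1/(405*(1 + 810/11)/11) = 1/((405/11)*(821/11)) = 1/(332505/121) = 121/332505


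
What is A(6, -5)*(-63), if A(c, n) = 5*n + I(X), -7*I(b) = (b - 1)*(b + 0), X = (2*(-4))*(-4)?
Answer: 10503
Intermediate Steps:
X = 32 (X = -8*(-4) = 32)
I(b) = -b*(-1 + b)/7 (I(b) = -(b - 1)*(b + 0)/7 = -(-1 + b)*b/7 = -b*(-1 + b)/7)
A(c, n) = -992/7 + 5*n (A(c, n) = 5*n + (⅐)*32*(1 - 1*32) = 5*n + (⅐)*32*(1 - 32) = 5*n + (⅐)*32*(-31) = 5*n - 992/7 = -992/7 + 5*n)
A(6, -5)*(-63) = (-992/7 + 5*(-5))*(-63) = (-992/7 - 25)*(-63) = -1167/7*(-63) = 10503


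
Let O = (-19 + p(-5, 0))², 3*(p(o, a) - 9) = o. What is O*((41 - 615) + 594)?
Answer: 24500/9 ≈ 2722.2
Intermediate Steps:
p(o, a) = 9 + o/3
O = 1225/9 (O = (-19 + (9 + (⅓)*(-5)))² = (-19 + (9 - 5/3))² = (-19 + 22/3)² = (-35/3)² = 1225/9 ≈ 136.11)
O*((41 - 615) + 594) = 1225*((41 - 615) + 594)/9 = 1225*(-574 + 594)/9 = (1225/9)*20 = 24500/9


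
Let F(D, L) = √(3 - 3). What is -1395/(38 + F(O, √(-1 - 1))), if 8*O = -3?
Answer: -1395/38 ≈ -36.711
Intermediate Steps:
O = -3/8 (O = (⅛)*(-3) = -3/8 ≈ -0.37500)
F(D, L) = 0 (F(D, L) = √0 = 0)
-1395/(38 + F(O, √(-1 - 1))) = -1395/(38 + 0) = -1395/38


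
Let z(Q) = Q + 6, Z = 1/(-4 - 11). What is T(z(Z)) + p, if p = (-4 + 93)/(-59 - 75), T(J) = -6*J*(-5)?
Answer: 23763/134 ≈ 177.34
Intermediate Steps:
Z = -1/15 (Z = 1/(-15) = -1/15 ≈ -0.066667)
z(Q) = 6 + Q
T(J) = 30*J
p = -89/134 (p = 89/(-134) = -1/134*89 = -89/134 ≈ -0.66418)
T(z(Z)) + p = 30*(6 - 1/15) - 89/134 = 30*(89/15) - 89/134 = 178 - 89/134 = 23763/134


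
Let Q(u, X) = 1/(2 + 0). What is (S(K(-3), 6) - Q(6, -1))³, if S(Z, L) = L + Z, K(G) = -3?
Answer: 125/8 ≈ 15.625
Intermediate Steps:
Q(u, X) = ½ (Q(u, X) = 1/2 = ½)
(S(K(-3), 6) - Q(6, -1))³ = ((6 - 3) - 1*½)³ = (3 - ½)³ = (5/2)³ = 125/8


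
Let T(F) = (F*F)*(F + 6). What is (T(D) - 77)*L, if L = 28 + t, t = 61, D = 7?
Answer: 49840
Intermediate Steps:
L = 89 (L = 28 + 61 = 89)
T(F) = F²*(6 + F)
(T(D) - 77)*L = (7²*(6 + 7) - 77)*89 = (49*13 - 77)*89 = (637 - 77)*89 = 560*89 = 49840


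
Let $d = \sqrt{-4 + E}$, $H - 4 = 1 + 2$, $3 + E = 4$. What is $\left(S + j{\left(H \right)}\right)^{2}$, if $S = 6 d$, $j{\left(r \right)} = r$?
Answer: $-59 + 84 i \sqrt{3} \approx -59.0 + 145.49 i$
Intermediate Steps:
$E = 1$ ($E = -3 + 4 = 1$)
$H = 7$ ($H = 4 + \left(1 + 2\right) = 4 + 3 = 7$)
$d = i \sqrt{3}$ ($d = \sqrt{-4 + 1} = \sqrt{-3} = i \sqrt{3} \approx 1.732 i$)
$S = 6 i \sqrt{3} \approx 10.392 i$
$\left(S + j{\left(H \right)}\right)^{2} = \left(6 i \sqrt{3} + 7\right)^{2} = \left(7 + 6 i \sqrt{3}\right)^{2}$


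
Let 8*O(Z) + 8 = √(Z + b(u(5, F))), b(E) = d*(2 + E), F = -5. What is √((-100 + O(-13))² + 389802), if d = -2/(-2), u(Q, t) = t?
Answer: √(1600011 - 404*I)/2 ≈ 632.46 - 0.079847*I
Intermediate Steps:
d = 1 (d = -2*(-½) = 1)
b(E) = 2 + E (b(E) = 1*(2 + E) = 2 + E)
O(Z) = -1 + √(-3 + Z)/8 (O(Z) = -1 + √(Z + (2 - 5))/8 = -1 + √(Z - 3)/8 = -1 + √(-3 + Z)/8)
√((-100 + O(-13))² + 389802) = √((-100 + (-1 + √(-3 - 13)/8))² + 389802) = √((-100 + (-1 + √(-16)/8))² + 389802) = √((-100 + (-1 + (4*I)/8))² + 389802) = √((-100 + (-1 + I/2))² + 389802) = √((-101 + I/2)² + 389802) = √(389802 + (-101 + I/2)²)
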